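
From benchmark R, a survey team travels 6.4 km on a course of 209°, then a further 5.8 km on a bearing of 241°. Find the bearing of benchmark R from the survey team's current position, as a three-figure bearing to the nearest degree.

Leg 1 (209°, 6.4 km): east 6.4 sin 209° = -3.10, north 6.4 cos 209° = -5.60
Leg 2 (241°, 5.8 km): east 5.8 sin 241° = -5.07, north 5.8 cos 241° = -2.81
Net displacement: -8.18 east, -8.41 north. Direction back to start is (8.18, 8.41): bearing = atan2(8.18, 8.41) mod 360° = 44.19° ≈ 044°.

044°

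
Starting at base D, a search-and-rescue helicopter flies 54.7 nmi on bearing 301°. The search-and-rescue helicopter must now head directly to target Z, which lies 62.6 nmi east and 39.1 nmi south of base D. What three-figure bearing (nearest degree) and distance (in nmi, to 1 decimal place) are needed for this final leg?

Leg 1 (301°, 54.7 nmi): east 54.7 sin 301° = -46.89, north 54.7 cos 301° = 28.17
Current position: (-46.89, 28.17). Target: (62.6, -39.1). Remaining: Δeast = 109.49, Δnorth = -67.27.
Bearing = atan2(109.49, -67.27) mod 360° = 121.57°; distance = √((109.49)² + (-67.27)²) = 128.503 nmi.

122°, 128.5 nmi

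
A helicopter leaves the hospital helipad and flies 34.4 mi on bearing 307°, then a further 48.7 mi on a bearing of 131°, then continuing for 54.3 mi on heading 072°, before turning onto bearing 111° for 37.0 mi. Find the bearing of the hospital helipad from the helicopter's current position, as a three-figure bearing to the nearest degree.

Leg 1 (307°, 34.4 mi): east 34.4 sin 307° = -27.47, north 34.4 cos 307° = 20.70
Leg 2 (131°, 48.7 mi): east 48.7 sin 131° = 36.75, north 48.7 cos 131° = -31.95
Leg 3 (072°, 54.3 mi): east 54.3 sin 72° = 51.64, north 54.3 cos 72° = 16.78
Leg 4 (111°, 37.0 mi): east 37.0 sin 111° = 34.54, north 37.0 cos 111° = -13.26
Net displacement: 95.47 east, -7.73 north. Direction back to start is (-95.47, 7.73): bearing = atan2(-95.47, 7.73) mod 360° = 274.63° ≈ 275°.

275°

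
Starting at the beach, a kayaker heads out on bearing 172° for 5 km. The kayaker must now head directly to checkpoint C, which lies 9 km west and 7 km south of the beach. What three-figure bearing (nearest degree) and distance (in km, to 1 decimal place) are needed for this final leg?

Leg 1 (172°, 5 km): east 5 sin 172° = 0.70, north 5 cos 172° = -4.95
Current position: (0.70, -4.95). Target: (-9, -7). Remaining: Δeast = -9.70, Δnorth = -2.05.
Bearing = atan2(-9.70, -2.05) mod 360° = 258.07°; distance = √((-9.70)² + (-2.05)²) = 9.910 km.

258°, 9.9 km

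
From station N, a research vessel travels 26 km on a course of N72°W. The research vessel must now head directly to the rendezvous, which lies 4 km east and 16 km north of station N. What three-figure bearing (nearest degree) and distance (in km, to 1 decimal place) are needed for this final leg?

075°, 29.8 km

Leg 1 (N72°W, 26 km): east 26 sin 288° = -24.73, north 26 cos 288° = 8.03
Current position: (-24.73, 8.03). Target: (4, 16). Remaining: Δeast = 28.73, Δnorth = 7.97.
Bearing = atan2(28.73, 7.97) mod 360° = 74.50°; distance = √((28.73)² + (7.97)²) = 29.811 km.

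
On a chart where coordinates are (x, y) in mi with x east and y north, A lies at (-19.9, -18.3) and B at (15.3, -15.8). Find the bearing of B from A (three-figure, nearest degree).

086°

Δeast = 15.3 − -19.9 = 35.20; Δnorth = -15.8 − -18.3 = 2.50.
Bearing = atan2(Δeast, Δnorth) mod 360° = 85.94° ≈ 086°.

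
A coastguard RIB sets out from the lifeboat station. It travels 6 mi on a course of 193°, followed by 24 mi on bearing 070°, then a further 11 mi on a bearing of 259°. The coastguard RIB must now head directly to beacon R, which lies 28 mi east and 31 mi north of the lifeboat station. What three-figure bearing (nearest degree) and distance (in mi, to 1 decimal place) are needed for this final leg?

030°, 35.4 mi

Leg 1 (193°, 6 mi): east 6 sin 193° = -1.35, north 6 cos 193° = -5.85
Leg 2 (070°, 24 mi): east 24 sin 70° = 22.55, north 24 cos 70° = 8.21
Leg 3 (259°, 11 mi): east 11 sin 259° = -10.80, north 11 cos 259° = -2.10
Current position: (10.41, 0.26). Target: (28, 31). Remaining: Δeast = 17.59, Δnorth = 30.74.
Bearing = atan2(17.59, 30.74) mod 360° = 29.79°; distance = √((17.59)² + (30.74)²) = 35.416 mi.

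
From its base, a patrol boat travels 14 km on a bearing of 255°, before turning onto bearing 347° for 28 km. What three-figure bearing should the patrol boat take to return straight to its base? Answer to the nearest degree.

140°

Leg 1 (255°, 14 km): east 14 sin 255° = -13.52, north 14 cos 255° = -3.62
Leg 2 (347°, 28 km): east 28 sin 347° = -6.30, north 28 cos 347° = 27.28
Net displacement: -19.82 east, 23.66 north. Direction back to start is (19.82, -23.66): bearing = atan2(19.82, -23.66) mod 360° = 140.04° ≈ 140°.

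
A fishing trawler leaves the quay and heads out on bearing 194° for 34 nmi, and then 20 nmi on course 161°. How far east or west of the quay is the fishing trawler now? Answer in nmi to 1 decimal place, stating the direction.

1.7 nmi west

Leg 1 (194°, 34 nmi): east 34 sin 194° = -8.23, north 34 cos 194° = -32.99
Leg 2 (161°, 20 nmi): east 20 sin 161° = 6.51, north 20 cos 161° = -18.91
Net east component: -1.71 nmi.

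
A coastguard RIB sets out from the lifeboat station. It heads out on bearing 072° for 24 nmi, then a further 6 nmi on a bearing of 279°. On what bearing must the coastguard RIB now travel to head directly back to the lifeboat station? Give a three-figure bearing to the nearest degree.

244°

Leg 1 (072°, 24 nmi): east 24 sin 72° = 22.83, north 24 cos 72° = 7.42
Leg 2 (279°, 6 nmi): east 6 sin 279° = -5.93, north 6 cos 279° = 0.94
Net displacement: 16.90 east, 8.36 north. Direction back to start is (-16.90, -8.36): bearing = atan2(-16.90, -8.36) mod 360° = 243.69° ≈ 244°.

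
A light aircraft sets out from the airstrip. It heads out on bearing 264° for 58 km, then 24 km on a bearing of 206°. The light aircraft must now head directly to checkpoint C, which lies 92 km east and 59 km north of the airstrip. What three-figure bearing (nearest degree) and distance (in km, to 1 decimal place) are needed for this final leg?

Leg 1 (264°, 58 km): east 58 sin 264° = -57.68, north 58 cos 264° = -6.06
Leg 2 (206°, 24 km): east 24 sin 206° = -10.52, north 24 cos 206° = -21.57
Current position: (-68.20, -27.63). Target: (92, 59). Remaining: Δeast = 160.20, Δnorth = 86.63.
Bearing = atan2(160.20, 86.63) mod 360° = 61.60°; distance = √((160.20)² + (86.63)²) = 182.128 km.

062°, 182.1 km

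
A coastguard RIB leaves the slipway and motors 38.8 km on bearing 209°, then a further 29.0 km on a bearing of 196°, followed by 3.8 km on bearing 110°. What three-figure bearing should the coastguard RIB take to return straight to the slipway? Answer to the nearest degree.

Leg 1 (209°, 38.8 km): east 38.8 sin 209° = -18.81, north 38.8 cos 209° = -33.94
Leg 2 (196°, 29.0 km): east 29.0 sin 196° = -7.99, north 29.0 cos 196° = -27.88
Leg 3 (110°, 3.8 km): east 3.8 sin 110° = 3.57, north 3.8 cos 110° = -1.30
Net displacement: -23.23 east, -63.11 north. Direction back to start is (23.23, 63.11): bearing = atan2(23.23, 63.11) mod 360° = 20.21° ≈ 020°.

020°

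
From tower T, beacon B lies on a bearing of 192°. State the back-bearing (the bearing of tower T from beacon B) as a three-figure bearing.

Back-bearing = 192° − 180° = 012°.

012°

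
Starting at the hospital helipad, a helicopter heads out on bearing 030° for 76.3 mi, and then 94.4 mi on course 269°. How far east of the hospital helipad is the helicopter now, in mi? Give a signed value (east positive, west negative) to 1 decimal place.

-56.2 mi

Leg 1 (030°, 76.3 mi): east 76.3 sin 30° = 38.15, north 76.3 cos 30° = 66.08
Leg 2 (269°, 94.4 mi): east 94.4 sin 269° = -94.39, north 94.4 cos 269° = -1.65
Net east component: -56.24 mi.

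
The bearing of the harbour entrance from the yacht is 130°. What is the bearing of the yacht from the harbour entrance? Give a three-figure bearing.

Back-bearing = 130° + 180° = 310°.

310°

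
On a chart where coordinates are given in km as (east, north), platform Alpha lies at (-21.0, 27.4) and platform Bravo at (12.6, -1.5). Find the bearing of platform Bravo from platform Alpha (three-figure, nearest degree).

131°

Δeast = 12.6 − -21.0 = 33.60; Δnorth = -1.5 − 27.4 = -28.90.
Bearing = atan2(Δeast, Δnorth) mod 360° = 130.70° ≈ 131°.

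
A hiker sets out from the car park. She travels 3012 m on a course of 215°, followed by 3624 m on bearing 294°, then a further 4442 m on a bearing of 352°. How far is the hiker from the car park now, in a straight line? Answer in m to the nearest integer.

6603 m

Leg 1 (215°, 3012 m): east 3012 sin 215° = -1727.61, north 3012 cos 215° = -2467.29
Leg 2 (294°, 3624 m): east 3624 sin 294° = -3310.69, north 3624 cos 294° = 1474.01
Leg 3 (352°, 4442 m): east 4442 sin 352° = -618.21, north 4442 cos 352° = 4398.77
Net: -5656.51 east, 3405.50 north. Distance = √((-5656.51)² + (3405.50)²) = 6602.537 m.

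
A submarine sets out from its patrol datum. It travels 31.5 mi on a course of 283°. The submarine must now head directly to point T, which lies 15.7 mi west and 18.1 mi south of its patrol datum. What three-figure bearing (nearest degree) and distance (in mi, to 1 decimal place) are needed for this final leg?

Leg 1 (283°, 31.5 mi): east 31.5 sin 283° = -30.69, north 31.5 cos 283° = 7.09
Current position: (-30.69, 7.09). Target: (-15.7, -18.1). Remaining: Δeast = 14.99, Δnorth = -25.19.
Bearing = atan2(14.99, -25.19) mod 360° = 149.24°; distance = √((14.99)² + (-25.19)²) = 29.311 mi.

149°, 29.3 mi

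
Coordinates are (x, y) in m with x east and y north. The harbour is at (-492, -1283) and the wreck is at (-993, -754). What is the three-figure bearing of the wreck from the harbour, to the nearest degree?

317°

Δeast = -993 − -492 = -501.00; Δnorth = -754 − -1283 = 529.00.
Bearing = atan2(Δeast, Δnorth) mod 360° = 316.56° ≈ 317°.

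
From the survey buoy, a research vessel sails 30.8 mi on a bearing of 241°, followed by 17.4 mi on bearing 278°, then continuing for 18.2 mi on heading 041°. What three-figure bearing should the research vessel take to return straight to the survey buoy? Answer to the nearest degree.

Leg 1 (241°, 30.8 mi): east 30.8 sin 241° = -26.94, north 30.8 cos 241° = -14.93
Leg 2 (278°, 17.4 mi): east 17.4 sin 278° = -17.23, north 17.4 cos 278° = 2.42
Leg 3 (041°, 18.2 mi): east 18.2 sin 41° = 11.94, north 18.2 cos 41° = 13.74
Net displacement: -32.23 east, 1.23 north. Direction back to start is (32.23, -1.23): bearing = atan2(32.23, -1.23) mod 360° = 92.18° ≈ 092°.

092°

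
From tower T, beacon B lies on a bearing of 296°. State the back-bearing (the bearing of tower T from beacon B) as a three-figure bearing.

Back-bearing = 296° − 180° = 116°.

116°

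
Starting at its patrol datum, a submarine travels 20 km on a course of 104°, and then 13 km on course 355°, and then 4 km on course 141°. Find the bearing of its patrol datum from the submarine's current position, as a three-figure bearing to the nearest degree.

Leg 1 (104°, 20 km): east 20 sin 104° = 19.41, north 20 cos 104° = -4.84
Leg 2 (355°, 13 km): east 13 sin 355° = -1.13, north 13 cos 355° = 12.95
Leg 3 (141°, 4 km): east 4 sin 141° = 2.52, north 4 cos 141° = -3.11
Net displacement: 20.79 east, 5.00 north. Direction back to start is (-20.79, -5.00): bearing = atan2(-20.79, -5.00) mod 360° = 256.47° ≈ 256°.

256°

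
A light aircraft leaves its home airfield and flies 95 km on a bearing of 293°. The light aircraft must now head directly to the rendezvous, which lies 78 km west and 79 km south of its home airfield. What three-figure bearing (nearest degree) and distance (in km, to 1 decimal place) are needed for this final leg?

175°, 116.5 km

Leg 1 (293°, 95 km): east 95 sin 293° = -87.45, north 95 cos 293° = 37.12
Current position: (-87.45, 37.12). Target: (-78, -79). Remaining: Δeast = 9.45, Δnorth = -116.12.
Bearing = atan2(9.45, -116.12) mod 360° = 175.35°; distance = √((9.45)² + (-116.12)²) = 116.503 km.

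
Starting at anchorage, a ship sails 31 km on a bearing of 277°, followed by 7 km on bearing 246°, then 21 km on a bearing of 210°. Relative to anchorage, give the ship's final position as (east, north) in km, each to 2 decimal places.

Leg 1 (277°, 31 km): east 31 sin 277° = -30.77, north 31 cos 277° = 3.78
Leg 2 (246°, 7 km): east 7 sin 246° = -6.39, north 7 cos 246° = -2.85
Leg 3 (210°, 21 km): east 21 sin 210° = -10.50, north 21 cos 210° = -18.19
Summing: -47.66 km east, -17.26 km north → (-47.66, -17.26).

(-47.66, -17.26)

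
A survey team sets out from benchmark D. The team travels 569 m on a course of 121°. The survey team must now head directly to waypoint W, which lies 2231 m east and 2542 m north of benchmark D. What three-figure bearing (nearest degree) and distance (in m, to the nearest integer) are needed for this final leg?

Leg 1 (121°, 569 m): east 569 sin 121° = 487.73, north 569 cos 121° = -293.06
Current position: (487.73, -293.06). Target: (2231, 2542). Remaining: Δeast = 1743.27, Δnorth = 2835.06.
Bearing = atan2(1743.27, 2835.06) mod 360° = 31.59°; distance = √((1743.27)² + (2835.06)²) = 3328.144 m.

032°, 3328 m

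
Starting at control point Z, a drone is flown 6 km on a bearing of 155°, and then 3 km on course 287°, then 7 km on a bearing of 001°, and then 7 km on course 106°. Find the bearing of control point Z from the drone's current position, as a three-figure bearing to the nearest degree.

Leg 1 (155°, 6 km): east 6 sin 155° = 2.54, north 6 cos 155° = -5.44
Leg 2 (287°, 3 km): east 3 sin 287° = -2.87, north 3 cos 287° = 0.88
Leg 3 (001°, 7 km): east 7 sin 1° = 0.12, north 7 cos 1° = 7.00
Leg 4 (106°, 7 km): east 7 sin 106° = 6.73, north 7 cos 106° = -1.93
Net displacement: 6.52 east, 0.51 north. Direction back to start is (-6.52, -0.51): bearing = atan2(-6.52, -0.51) mod 360° = 265.54° ≈ 266°.

266°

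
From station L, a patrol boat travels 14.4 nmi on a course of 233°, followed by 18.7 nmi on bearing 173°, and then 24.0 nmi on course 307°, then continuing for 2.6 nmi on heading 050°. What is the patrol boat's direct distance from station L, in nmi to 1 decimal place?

28.6 nmi

Leg 1 (233°, 14.4 nmi): east 14.4 sin 233° = -11.50, north 14.4 cos 233° = -8.67
Leg 2 (173°, 18.7 nmi): east 18.7 sin 173° = 2.28, north 18.7 cos 173° = -18.56
Leg 3 (307°, 24.0 nmi): east 24.0 sin 307° = -19.17, north 24.0 cos 307° = 14.44
Leg 4 (050°, 2.6 nmi): east 2.6 sin 50° = 1.99, north 2.6 cos 50° = 1.67
Net: -26.40 east, -11.11 north. Distance = √((-26.40)² + (-11.11)²) = 28.640 nmi.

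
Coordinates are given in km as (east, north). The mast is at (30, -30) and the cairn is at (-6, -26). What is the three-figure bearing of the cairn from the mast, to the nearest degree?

Δeast = -6 − 30 = -36.00; Δnorth = -26 − -30 = 4.00.
Bearing = atan2(Δeast, Δnorth) mod 360° = 276.34° ≈ 276°.

276°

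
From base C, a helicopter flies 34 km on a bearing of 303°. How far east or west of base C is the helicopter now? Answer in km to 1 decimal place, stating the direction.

Leg 1 (303°, 34 km): east 34 sin 303° = -28.51, north 34 cos 303° = 18.52
Net east component: -28.51 km.

28.5 km west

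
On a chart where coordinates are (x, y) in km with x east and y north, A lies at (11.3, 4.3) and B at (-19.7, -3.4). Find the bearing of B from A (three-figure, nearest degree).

256°

Δeast = -19.7 − 11.3 = -31.00; Δnorth = -3.4 − 4.3 = -7.70.
Bearing = atan2(Δeast, Δnorth) mod 360° = 256.05° ≈ 256°.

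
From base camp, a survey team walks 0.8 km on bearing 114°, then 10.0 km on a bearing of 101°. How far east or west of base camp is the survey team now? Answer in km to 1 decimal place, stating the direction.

10.5 km east

Leg 1 (114°, 0.8 km): east 0.8 sin 114° = 0.73, north 0.8 cos 114° = -0.33
Leg 2 (101°, 10.0 km): east 10.0 sin 101° = 9.82, north 10.0 cos 101° = -1.91
Net east component: 10.55 km.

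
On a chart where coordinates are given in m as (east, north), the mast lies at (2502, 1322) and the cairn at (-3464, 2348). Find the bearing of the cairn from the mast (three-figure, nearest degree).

Δeast = -3464 − 2502 = -5966.00; Δnorth = 2348 − 1322 = 1026.00.
Bearing = atan2(Δeast, Δnorth) mod 360° = 279.76° ≈ 280°.

280°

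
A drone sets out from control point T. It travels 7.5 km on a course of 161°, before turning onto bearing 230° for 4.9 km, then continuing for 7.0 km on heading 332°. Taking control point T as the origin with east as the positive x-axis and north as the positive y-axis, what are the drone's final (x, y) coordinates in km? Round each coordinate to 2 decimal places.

(-4.60, -4.06)

Leg 1 (161°, 7.5 km): east 7.5 sin 161° = 2.44, north 7.5 cos 161° = -7.09
Leg 2 (230°, 4.9 km): east 4.9 sin 230° = -3.75, north 4.9 cos 230° = -3.15
Leg 3 (332°, 7.0 km): east 7.0 sin 332° = -3.29, north 7.0 cos 332° = 6.18
Summing: -4.60 km east, -4.06 km north → (-4.60, -4.06).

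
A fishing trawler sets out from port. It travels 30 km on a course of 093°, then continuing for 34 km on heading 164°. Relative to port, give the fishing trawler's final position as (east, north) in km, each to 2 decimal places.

Leg 1 (093°, 30 km): east 30 sin 93° = 29.96, north 30 cos 93° = -1.57
Leg 2 (164°, 34 km): east 34 sin 164° = 9.37, north 34 cos 164° = -32.68
Summing: 39.33 km east, -34.25 km north → (39.33, -34.25).

(39.33, -34.25)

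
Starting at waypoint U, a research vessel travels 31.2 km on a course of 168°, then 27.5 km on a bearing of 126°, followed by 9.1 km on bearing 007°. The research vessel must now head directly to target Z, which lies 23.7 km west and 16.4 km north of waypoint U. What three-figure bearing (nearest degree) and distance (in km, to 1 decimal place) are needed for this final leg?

Leg 1 (168°, 31.2 km): east 31.2 sin 168° = 6.49, north 31.2 cos 168° = -30.52
Leg 2 (126°, 27.5 km): east 27.5 sin 126° = 22.25, north 27.5 cos 126° = -16.16
Leg 3 (007°, 9.1 km): east 9.1 sin 7° = 1.11, north 9.1 cos 7° = 9.03
Current position: (29.84, -37.65). Target: (-23.7, 16.4). Remaining: Δeast = -53.54, Δnorth = 54.05.
Bearing = atan2(-53.54, 54.05) mod 360° = 315.27°; distance = √((-53.54)² + (54.05)²) = 76.081 km.

315°, 76.1 km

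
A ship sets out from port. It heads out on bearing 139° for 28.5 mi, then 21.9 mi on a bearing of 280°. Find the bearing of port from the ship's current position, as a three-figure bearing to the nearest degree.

009°

Leg 1 (139°, 28.5 mi): east 28.5 sin 139° = 18.70, north 28.5 cos 139° = -21.51
Leg 2 (280°, 21.9 mi): east 21.9 sin 280° = -21.57, north 21.9 cos 280° = 3.80
Net displacement: -2.87 east, -17.71 north. Direction back to start is (2.87, 17.71): bearing = atan2(2.87, 17.71) mod 360° = 9.21° ≈ 009°.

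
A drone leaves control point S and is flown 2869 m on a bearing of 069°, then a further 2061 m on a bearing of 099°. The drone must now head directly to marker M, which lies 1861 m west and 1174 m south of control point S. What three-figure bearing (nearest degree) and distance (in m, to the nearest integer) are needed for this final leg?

254°, 6838 m

Leg 1 (069°, 2869 m): east 2869 sin 69° = 2678.44, north 2869 cos 69° = 1028.16
Leg 2 (099°, 2061 m): east 2061 sin 99° = 2035.63, north 2061 cos 99° = -322.41
Current position: (4714.07, 705.75). Target: (-1861, -1174). Remaining: Δeast = -6575.07, Δnorth = -1879.75.
Bearing = atan2(-6575.07, -1879.75) mod 360° = 254.05°; distance = √((-6575.07)² + (-1879.75)²) = 6838.491 m.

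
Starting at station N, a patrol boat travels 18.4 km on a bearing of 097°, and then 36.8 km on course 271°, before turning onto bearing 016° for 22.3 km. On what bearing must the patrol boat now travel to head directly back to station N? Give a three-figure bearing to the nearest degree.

148°

Leg 1 (097°, 18.4 km): east 18.4 sin 97° = 18.26, north 18.4 cos 97° = -2.24
Leg 2 (271°, 36.8 km): east 36.8 sin 271° = -36.79, north 36.8 cos 271° = 0.64
Leg 3 (016°, 22.3 km): east 22.3 sin 16° = 6.15, north 22.3 cos 16° = 21.44
Net displacement: -12.38 east, 19.84 north. Direction back to start is (12.38, -19.84): bearing = atan2(12.38, -19.84) mod 360° = 148.02° ≈ 148°.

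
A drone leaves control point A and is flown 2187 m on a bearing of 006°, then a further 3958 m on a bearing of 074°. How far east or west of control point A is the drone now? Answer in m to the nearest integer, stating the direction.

Leg 1 (006°, 2187 m): east 2187 sin 6° = 228.60, north 2187 cos 6° = 2175.02
Leg 2 (074°, 3958 m): east 3958 sin 74° = 3804.67, north 3958 cos 74° = 1090.97
Net east component: 4033.28 m.

4033 m east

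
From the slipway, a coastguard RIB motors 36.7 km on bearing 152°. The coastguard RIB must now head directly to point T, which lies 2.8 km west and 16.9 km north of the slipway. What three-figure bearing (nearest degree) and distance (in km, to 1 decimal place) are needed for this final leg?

Leg 1 (152°, 36.7 km): east 36.7 sin 152° = 17.23, north 36.7 cos 152° = -32.40
Current position: (17.23, -32.40). Target: (-2.8, 16.9). Remaining: Δeast = -20.03, Δnorth = 49.30.
Bearing = atan2(-20.03, 49.30) mod 360° = 337.89°; distance = √((-20.03)² + (49.30)²) = 53.217 km.

338°, 53.2 km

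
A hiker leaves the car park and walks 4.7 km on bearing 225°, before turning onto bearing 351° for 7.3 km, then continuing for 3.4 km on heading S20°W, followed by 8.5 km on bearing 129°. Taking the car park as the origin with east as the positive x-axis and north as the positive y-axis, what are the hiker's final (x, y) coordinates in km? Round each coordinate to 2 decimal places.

(0.98, -4.66)

Leg 1 (225°, 4.7 km): east 4.7 sin 225° = -3.32, north 4.7 cos 225° = -3.32
Leg 2 (351°, 7.3 km): east 7.3 sin 351° = -1.14, north 7.3 cos 351° = 7.21
Leg 3 (S20°W, 3.4 km): east 3.4 sin 200° = -1.16, north 3.4 cos 200° = -3.19
Leg 4 (129°, 8.5 km): east 8.5 sin 129° = 6.61, north 8.5 cos 129° = -5.35
Summing: 0.98 km east, -4.66 km north → (0.98, -4.66).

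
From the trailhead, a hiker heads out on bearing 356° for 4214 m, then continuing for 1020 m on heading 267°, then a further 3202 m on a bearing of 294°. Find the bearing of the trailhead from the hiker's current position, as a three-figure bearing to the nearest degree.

142°

Leg 1 (356°, 4214 m): east 4214 sin 356° = -293.95, north 4214 cos 356° = 4203.73
Leg 2 (267°, 1020 m): east 1020 sin 267° = -1018.60, north 1020 cos 267° = -53.38
Leg 3 (294°, 3202 m): east 3202 sin 294° = -2925.17, north 3202 cos 294° = 1302.37
Net displacement: -4237.73 east, 5452.72 north. Direction back to start is (4237.73, -5452.72): bearing = atan2(4237.73, -5452.72) mod 360° = 142.15° ≈ 142°.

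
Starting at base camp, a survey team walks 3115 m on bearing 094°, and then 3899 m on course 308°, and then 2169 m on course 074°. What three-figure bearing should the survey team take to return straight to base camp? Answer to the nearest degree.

217°

Leg 1 (094°, 3115 m): east 3115 sin 94° = 3107.41, north 3115 cos 94° = -217.29
Leg 2 (308°, 3899 m): east 3899 sin 308° = -3072.45, north 3899 cos 308° = 2400.46
Leg 3 (074°, 2169 m): east 2169 sin 74° = 2084.98, north 2169 cos 74° = 597.86
Net displacement: 2119.93 east, 2781.03 north. Direction back to start is (-2119.93, -2781.03): bearing = atan2(-2119.93, -2781.03) mod 360° = 217.32° ≈ 217°.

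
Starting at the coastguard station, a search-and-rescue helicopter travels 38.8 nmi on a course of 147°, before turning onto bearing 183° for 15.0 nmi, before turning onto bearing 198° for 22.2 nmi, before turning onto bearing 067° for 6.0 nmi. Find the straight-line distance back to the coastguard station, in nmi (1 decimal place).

Leg 1 (147°, 38.8 nmi): east 38.8 sin 147° = 21.13, north 38.8 cos 147° = -32.54
Leg 2 (183°, 15.0 nmi): east 15.0 sin 183° = -0.79, north 15.0 cos 183° = -14.98
Leg 3 (198°, 22.2 nmi): east 22.2 sin 198° = -6.86, north 22.2 cos 198° = -21.11
Leg 4 (067°, 6.0 nmi): east 6.0 sin 67° = 5.52, north 6.0 cos 67° = 2.34
Net: 19.01 east, -66.29 north. Distance = √((19.01)² + (-66.29)²) = 68.961 nmi.

69.0 nmi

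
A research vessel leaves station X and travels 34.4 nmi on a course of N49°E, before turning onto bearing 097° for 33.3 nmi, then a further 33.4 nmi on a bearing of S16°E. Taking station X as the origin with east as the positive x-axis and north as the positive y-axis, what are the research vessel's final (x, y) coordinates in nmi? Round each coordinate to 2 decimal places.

Leg 1 (N49°E, 34.4 nmi): east 34.4 sin 49° = 25.96, north 34.4 cos 49° = 22.57
Leg 2 (097°, 33.3 nmi): east 33.3 sin 97° = 33.05, north 33.3 cos 97° = -4.06
Leg 3 (S16°E, 33.4 nmi): east 33.4 sin 164° = 9.21, north 33.4 cos 164° = -32.11
Summing: 68.22 nmi east, -13.60 nmi north → (68.22, -13.60).

(68.22, -13.60)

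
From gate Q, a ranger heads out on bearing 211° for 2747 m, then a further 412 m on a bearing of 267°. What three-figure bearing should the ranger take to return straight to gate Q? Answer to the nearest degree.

038°

Leg 1 (211°, 2747 m): east 2747 sin 211° = -1414.81, north 2747 cos 211° = -2354.64
Leg 2 (267°, 412 m): east 412 sin 267° = -411.44, north 412 cos 267° = -21.56
Net displacement: -1826.24 east, -2376.20 north. Direction back to start is (1826.24, 2376.20): bearing = atan2(1826.24, 2376.20) mod 360° = 37.54° ≈ 038°.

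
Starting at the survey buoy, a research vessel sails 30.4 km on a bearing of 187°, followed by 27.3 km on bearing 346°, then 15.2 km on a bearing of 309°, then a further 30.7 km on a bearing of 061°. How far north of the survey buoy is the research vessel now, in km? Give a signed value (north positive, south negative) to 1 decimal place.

Leg 1 (187°, 30.4 km): east 30.4 sin 187° = -3.70, north 30.4 cos 187° = -30.17
Leg 2 (346°, 27.3 km): east 27.3 sin 346° = -6.60, north 27.3 cos 346° = 26.49
Leg 3 (309°, 15.2 km): east 15.2 sin 309° = -11.81, north 15.2 cos 309° = 9.57
Leg 4 (061°, 30.7 km): east 30.7 sin 61° = 26.85, north 30.7 cos 61° = 14.88
Net north component: 20.76 km.

20.8 km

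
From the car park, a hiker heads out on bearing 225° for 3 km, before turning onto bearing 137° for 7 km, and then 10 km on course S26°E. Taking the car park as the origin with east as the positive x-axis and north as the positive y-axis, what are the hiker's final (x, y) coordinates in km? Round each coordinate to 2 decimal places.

(7.04, -16.23)

Leg 1 (225°, 3 km): east 3 sin 225° = -2.12, north 3 cos 225° = -2.12
Leg 2 (137°, 7 km): east 7 sin 137° = 4.77, north 7 cos 137° = -5.12
Leg 3 (S26°E, 10 km): east 10 sin 154° = 4.38, north 10 cos 154° = -8.99
Summing: 7.04 km east, -16.23 km north → (7.04, -16.23).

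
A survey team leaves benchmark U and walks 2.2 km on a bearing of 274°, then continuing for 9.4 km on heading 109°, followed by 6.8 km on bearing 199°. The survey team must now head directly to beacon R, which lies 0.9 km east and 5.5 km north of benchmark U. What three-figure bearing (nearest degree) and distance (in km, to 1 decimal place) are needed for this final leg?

346°, 15.3 km

Leg 1 (274°, 2.2 km): east 2.2 sin 274° = -2.19, north 2.2 cos 274° = 0.15
Leg 2 (109°, 9.4 km): east 9.4 sin 109° = 8.89, north 9.4 cos 109° = -3.06
Leg 3 (199°, 6.8 km): east 6.8 sin 199° = -2.21, north 6.8 cos 199° = -6.43
Current position: (4.48, -9.34). Target: (0.9, 5.5). Remaining: Δeast = -3.58, Δnorth = 14.84.
Bearing = atan2(-3.58, 14.84) mod 360° = 346.44°; distance = √((-3.58)² + (14.84)²) = 15.262 km.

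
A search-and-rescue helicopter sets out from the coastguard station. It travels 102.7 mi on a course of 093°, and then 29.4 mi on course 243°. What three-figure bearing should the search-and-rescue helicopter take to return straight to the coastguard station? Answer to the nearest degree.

Leg 1 (093°, 102.7 mi): east 102.7 sin 93° = 102.56, north 102.7 cos 93° = -5.37
Leg 2 (243°, 29.4 mi): east 29.4 sin 243° = -26.20, north 29.4 cos 243° = -13.35
Net displacement: 76.36 east, -18.72 north. Direction back to start is (-76.36, 18.72): bearing = atan2(-76.36, 18.72) mod 360° = 283.78° ≈ 284°.

284°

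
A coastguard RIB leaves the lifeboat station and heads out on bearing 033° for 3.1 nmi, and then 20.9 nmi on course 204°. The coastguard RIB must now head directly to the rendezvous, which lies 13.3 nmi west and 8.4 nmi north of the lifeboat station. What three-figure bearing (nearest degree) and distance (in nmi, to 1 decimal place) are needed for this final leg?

345°, 25.7 nmi

Leg 1 (033°, 3.1 nmi): east 3.1 sin 33° = 1.69, north 3.1 cos 33° = 2.60
Leg 2 (204°, 20.9 nmi): east 20.9 sin 204° = -8.50, north 20.9 cos 204° = -19.09
Current position: (-6.81, -16.49). Target: (-13.3, 8.4). Remaining: Δeast = -6.49, Δnorth = 24.89.
Bearing = atan2(-6.49, 24.89) mod 360° = 345.39°; distance = √((-6.49)² + (24.89)²) = 25.725 nmi.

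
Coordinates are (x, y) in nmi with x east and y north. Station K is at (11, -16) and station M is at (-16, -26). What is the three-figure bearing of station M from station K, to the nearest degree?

250°

Δeast = -16 − 11 = -27.00; Δnorth = -26 − -16 = -10.00.
Bearing = atan2(Δeast, Δnorth) mod 360° = 249.68° ≈ 250°.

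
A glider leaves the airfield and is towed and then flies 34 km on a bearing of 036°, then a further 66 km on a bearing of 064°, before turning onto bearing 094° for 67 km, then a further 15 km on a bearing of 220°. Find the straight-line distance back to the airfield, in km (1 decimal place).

142.3 km

Leg 1 (036°, 34 km): east 34 sin 36° = 19.98, north 34 cos 36° = 27.51
Leg 2 (064°, 66 km): east 66 sin 64° = 59.32, north 66 cos 64° = 28.93
Leg 3 (094°, 67 km): east 67 sin 94° = 66.84, north 67 cos 94° = -4.67
Leg 4 (220°, 15 km): east 15 sin 220° = -9.64, north 15 cos 220° = -11.49
Net: 136.50 east, 40.27 north. Distance = √((136.50)² + (40.27)²) = 142.318 km.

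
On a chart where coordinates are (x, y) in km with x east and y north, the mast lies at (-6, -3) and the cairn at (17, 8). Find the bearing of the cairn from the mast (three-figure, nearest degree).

064°

Δeast = 17 − -6 = 23.00; Δnorth = 8 − -3 = 11.00.
Bearing = atan2(Δeast, Δnorth) mod 360° = 64.44° ≈ 064°.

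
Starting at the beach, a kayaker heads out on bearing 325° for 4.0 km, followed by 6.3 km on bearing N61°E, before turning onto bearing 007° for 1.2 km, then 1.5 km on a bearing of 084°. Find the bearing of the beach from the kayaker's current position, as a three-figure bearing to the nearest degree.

Leg 1 (325°, 4.0 km): east 4.0 sin 325° = -2.29, north 4.0 cos 325° = 3.28
Leg 2 (N61°E, 6.3 km): east 6.3 sin 61° = 5.51, north 6.3 cos 61° = 3.05
Leg 3 (007°, 1.2 km): east 1.2 sin 7° = 0.15, north 1.2 cos 7° = 1.19
Leg 4 (084°, 1.5 km): east 1.5 sin 84° = 1.49, north 1.5 cos 84° = 0.16
Net displacement: 4.85 east, 7.68 north. Direction back to start is (-4.85, -7.68): bearing = atan2(-4.85, -7.68) mod 360° = 212.30° ≈ 212°.

212°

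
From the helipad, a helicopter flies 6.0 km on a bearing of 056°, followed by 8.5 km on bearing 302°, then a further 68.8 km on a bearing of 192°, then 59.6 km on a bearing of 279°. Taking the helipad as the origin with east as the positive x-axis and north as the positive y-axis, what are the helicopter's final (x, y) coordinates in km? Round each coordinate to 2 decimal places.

(-75.40, -50.11)

Leg 1 (056°, 6.0 km): east 6.0 sin 56° = 4.97, north 6.0 cos 56° = 3.36
Leg 2 (302°, 8.5 km): east 8.5 sin 302° = -7.21, north 8.5 cos 302° = 4.50
Leg 3 (192°, 68.8 km): east 68.8 sin 192° = -14.30, north 68.8 cos 192° = -67.30
Leg 4 (279°, 59.6 km): east 59.6 sin 279° = -58.87, north 59.6 cos 279° = 9.32
Summing: -75.40 km east, -50.11 km north → (-75.40, -50.11).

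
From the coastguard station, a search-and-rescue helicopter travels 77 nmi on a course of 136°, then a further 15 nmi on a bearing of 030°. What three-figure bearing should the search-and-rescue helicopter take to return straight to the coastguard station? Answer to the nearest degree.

305°

Leg 1 (136°, 77 nmi): east 77 sin 136° = 53.49, north 77 cos 136° = -55.39
Leg 2 (030°, 15 nmi): east 15 sin 30° = 7.50, north 15 cos 30° = 12.99
Net displacement: 60.99 east, -42.40 north. Direction back to start is (-60.99, 42.40): bearing = atan2(-60.99, 42.40) mod 360° = 304.81° ≈ 305°.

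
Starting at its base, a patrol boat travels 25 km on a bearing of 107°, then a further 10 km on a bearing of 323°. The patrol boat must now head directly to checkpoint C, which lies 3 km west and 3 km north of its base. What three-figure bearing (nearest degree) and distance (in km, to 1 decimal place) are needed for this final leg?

276°, 21.0 km

Leg 1 (107°, 25 km): east 25 sin 107° = 23.91, north 25 cos 107° = -7.31
Leg 2 (323°, 10 km): east 10 sin 323° = -6.02, north 10 cos 323° = 7.99
Current position: (17.89, 0.68). Target: (-3, 3). Remaining: Δeast = -20.89, Δnorth = 2.32.
Bearing = atan2(-20.89, 2.32) mod 360° = 276.35°; distance = √((-20.89)² + (2.32)²) = 21.018 km.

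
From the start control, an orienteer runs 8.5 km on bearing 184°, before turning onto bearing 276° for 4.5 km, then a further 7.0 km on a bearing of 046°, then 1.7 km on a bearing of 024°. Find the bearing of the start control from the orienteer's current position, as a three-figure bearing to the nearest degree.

Leg 1 (184°, 8.5 km): east 8.5 sin 184° = -0.59, north 8.5 cos 184° = -8.48
Leg 2 (276°, 4.5 km): east 4.5 sin 276° = -4.48, north 4.5 cos 276° = 0.47
Leg 3 (046°, 7.0 km): east 7.0 sin 46° = 5.04, north 7.0 cos 46° = 4.86
Leg 4 (024°, 1.7 km): east 1.7 sin 24° = 0.69, north 1.7 cos 24° = 1.55
Net displacement: 0.66 east, -1.59 north. Direction back to start is (-0.66, 1.59): bearing = atan2(-0.66, 1.59) mod 360° = 337.54° ≈ 338°.

338°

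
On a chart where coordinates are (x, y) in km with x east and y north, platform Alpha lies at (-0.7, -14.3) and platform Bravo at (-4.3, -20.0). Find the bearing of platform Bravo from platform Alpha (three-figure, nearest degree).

212°

Δeast = -4.3 − -0.7 = -3.60; Δnorth = -20.0 − -14.3 = -5.70.
Bearing = atan2(Δeast, Δnorth) mod 360° = 212.28° ≈ 212°.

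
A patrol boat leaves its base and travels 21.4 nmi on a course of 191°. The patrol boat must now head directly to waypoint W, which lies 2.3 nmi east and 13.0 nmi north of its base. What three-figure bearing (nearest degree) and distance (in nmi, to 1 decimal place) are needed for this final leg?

011°, 34.6 nmi

Leg 1 (191°, 21.4 nmi): east 21.4 sin 191° = -4.08, north 21.4 cos 191° = -21.01
Current position: (-4.08, -21.01). Target: (2.3, 13.0). Remaining: Δeast = 6.38, Δnorth = 34.01.
Bearing = atan2(6.38, 34.01) mod 360° = 10.63°; distance = √((6.38)² + (34.01)²) = 34.601 nmi.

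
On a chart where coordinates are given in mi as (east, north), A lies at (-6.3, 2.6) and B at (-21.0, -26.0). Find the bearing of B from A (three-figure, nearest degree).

207°

Δeast = -21.0 − -6.3 = -14.70; Δnorth = -26.0 − 2.6 = -28.60.
Bearing = atan2(Δeast, Δnorth) mod 360° = 207.20° ≈ 207°.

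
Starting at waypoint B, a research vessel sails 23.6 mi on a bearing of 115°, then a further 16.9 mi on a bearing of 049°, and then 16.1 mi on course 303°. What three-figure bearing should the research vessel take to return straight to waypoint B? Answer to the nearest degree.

Leg 1 (115°, 23.6 mi): east 23.6 sin 115° = 21.39, north 23.6 cos 115° = -9.97
Leg 2 (049°, 16.9 mi): east 16.9 sin 49° = 12.75, north 16.9 cos 49° = 11.09
Leg 3 (303°, 16.1 mi): east 16.1 sin 303° = -13.50, north 16.1 cos 303° = 8.77
Net displacement: 20.64 east, 9.88 north. Direction back to start is (-20.64, -9.88): bearing = atan2(-20.64, -9.88) mod 360° = 244.42° ≈ 244°.

244°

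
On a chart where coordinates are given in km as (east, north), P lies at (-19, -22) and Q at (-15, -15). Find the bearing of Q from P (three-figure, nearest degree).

Δeast = -15 − -19 = 4.00; Δnorth = -15 − -22 = 7.00.
Bearing = atan2(Δeast, Δnorth) mod 360° = 29.74° ≈ 030°.

030°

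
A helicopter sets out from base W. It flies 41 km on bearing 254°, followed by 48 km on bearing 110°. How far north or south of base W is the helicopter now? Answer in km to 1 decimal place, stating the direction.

27.7 km south

Leg 1 (254°, 41 km): east 41 sin 254° = -39.41, north 41 cos 254° = -11.30
Leg 2 (110°, 48 km): east 48 sin 110° = 45.11, north 48 cos 110° = -16.42
Net north component: -27.72 km.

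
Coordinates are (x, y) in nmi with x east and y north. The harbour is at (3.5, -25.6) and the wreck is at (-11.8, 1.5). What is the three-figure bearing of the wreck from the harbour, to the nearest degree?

Δeast = -11.8 − 3.5 = -15.30; Δnorth = 1.5 − -25.6 = 27.10.
Bearing = atan2(Δeast, Δnorth) mod 360° = 330.55° ≈ 331°.

331°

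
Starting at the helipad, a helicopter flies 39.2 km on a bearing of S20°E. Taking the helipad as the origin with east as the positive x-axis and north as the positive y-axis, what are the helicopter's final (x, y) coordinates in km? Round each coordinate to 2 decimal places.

Leg 1 (S20°E, 39.2 km): east 39.2 sin 160° = 13.41, north 39.2 cos 160° = -36.84
Summing: 13.41 km east, -36.84 km north → (13.41, -36.84).

(13.41, -36.84)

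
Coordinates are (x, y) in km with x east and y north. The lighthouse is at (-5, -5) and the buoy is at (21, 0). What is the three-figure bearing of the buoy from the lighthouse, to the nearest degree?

Δeast = 21 − -5 = 26.00; Δnorth = 0 − -5 = 5.00.
Bearing = atan2(Δeast, Δnorth) mod 360° = 79.11° ≈ 079°.

079°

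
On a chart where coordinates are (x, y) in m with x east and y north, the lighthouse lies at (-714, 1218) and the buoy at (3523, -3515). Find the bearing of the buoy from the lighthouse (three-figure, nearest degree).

138°

Δeast = 3523 − -714 = 4237.00; Δnorth = -3515 − 1218 = -4733.00.
Bearing = atan2(Δeast, Δnorth) mod 360° = 138.16° ≈ 138°.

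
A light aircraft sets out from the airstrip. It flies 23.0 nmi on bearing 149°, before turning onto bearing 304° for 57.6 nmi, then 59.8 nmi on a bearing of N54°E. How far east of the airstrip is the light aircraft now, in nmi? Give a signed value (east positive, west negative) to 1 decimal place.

12.5 nmi

Leg 1 (149°, 23.0 nmi): east 23.0 sin 149° = 11.85, north 23.0 cos 149° = -19.71
Leg 2 (304°, 57.6 nmi): east 57.6 sin 304° = -47.75, north 57.6 cos 304° = 32.21
Leg 3 (N54°E, 59.8 nmi): east 59.8 sin 54° = 48.38, north 59.8 cos 54° = 35.15
Net east component: 12.47 nmi.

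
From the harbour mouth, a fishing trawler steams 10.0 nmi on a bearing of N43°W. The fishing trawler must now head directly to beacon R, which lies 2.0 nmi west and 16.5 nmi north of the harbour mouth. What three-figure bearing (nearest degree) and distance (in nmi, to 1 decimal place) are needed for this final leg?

Leg 1 (N43°W, 10.0 nmi): east 10.0 sin 317° = -6.82, north 10.0 cos 317° = 7.31
Current position: (-6.82, 7.31). Target: (-2.0, 16.5). Remaining: Δeast = 4.82, Δnorth = 9.19.
Bearing = atan2(4.82, 9.19) mod 360° = 27.69°; distance = √((4.82)² + (9.19)²) = 10.374 nmi.

028°, 10.4 nmi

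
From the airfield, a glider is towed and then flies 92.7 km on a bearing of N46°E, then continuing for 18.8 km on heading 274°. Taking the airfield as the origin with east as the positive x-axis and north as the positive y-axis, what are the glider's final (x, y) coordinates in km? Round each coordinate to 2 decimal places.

Leg 1 (N46°E, 92.7 km): east 92.7 sin 46° = 66.68, north 92.7 cos 46° = 64.39
Leg 2 (274°, 18.8 km): east 18.8 sin 274° = -18.75, north 18.8 cos 274° = 1.31
Summing: 47.93 km east, 65.71 km north → (47.93, 65.71).

(47.93, 65.71)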